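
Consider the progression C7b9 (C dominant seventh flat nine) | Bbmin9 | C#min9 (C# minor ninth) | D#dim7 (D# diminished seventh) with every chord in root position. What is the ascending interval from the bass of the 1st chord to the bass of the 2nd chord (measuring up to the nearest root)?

The roots are C and Bb.
7 letter names make it a seventh; at 10 semitones (a half step narrower than major) the quality is minor.

minor seventh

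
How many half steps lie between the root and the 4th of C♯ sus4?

5

C♯sus4: C♯–F♯–G♯.
C♯ to F♯ is a perfect fourth: 5 semitones.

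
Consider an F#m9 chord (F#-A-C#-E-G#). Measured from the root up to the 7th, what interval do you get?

m7

So we need the interval from F# up to E.
F# up to E is 10 semitones, a half step narrower than a major seventh, so the interval is minor.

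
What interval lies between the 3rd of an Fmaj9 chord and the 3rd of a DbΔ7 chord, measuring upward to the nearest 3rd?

m6

Fmaj9 has A as its 3rd, and DbΔ7 has F as its 3rd.
6 letter names make it a sixth; at 8 semitones (a half step narrower than major) the quality is minor.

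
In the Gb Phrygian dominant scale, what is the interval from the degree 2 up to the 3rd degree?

A2

Spelling the Gb Phrygian dominant scale: Gb Abb Bb Cb Db Ebb Fb.
Degree 2 = Abb; scale degree 3 = Bb.
Abb up to Bb is 3 semitones, a half step wider than a major second, so the interval is augmented.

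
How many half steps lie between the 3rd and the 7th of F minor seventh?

The chord tones of F-7 are F Ab C Eb.
Ab to Eb is a perfect fifth: 7 semitones.

7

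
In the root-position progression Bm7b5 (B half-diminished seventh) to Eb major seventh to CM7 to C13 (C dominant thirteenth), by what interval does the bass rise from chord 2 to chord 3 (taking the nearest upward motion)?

M6

The roots are Eb and C.
From Eb to C is 9 semitones, exactly the major sixth.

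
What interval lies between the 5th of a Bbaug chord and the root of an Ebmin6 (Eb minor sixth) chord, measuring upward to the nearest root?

diminished seventh

Bbaug has F# as its 5th, and Ebmin6 (Eb minor sixth) has Eb as its root.
From F# to Eb: 9 semitones over a seventh = diminished.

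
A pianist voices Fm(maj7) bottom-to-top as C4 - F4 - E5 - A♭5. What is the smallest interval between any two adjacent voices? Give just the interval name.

Adjacent intervals: C4→F4 = perfect fourth; F4→E5 = major seventh; E5→A♭5 = diminished fourth.
The smallest is E5 to A♭5, a diminished fourth (4 semitones).

diminished fourth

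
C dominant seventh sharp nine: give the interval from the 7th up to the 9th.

A3

Spelling the chord: C–E–G–B♭–D♯.
7th = B♭; 9th = D♯.
3 letter names make it a third; at 5 semitones (a half step wider than major) the quality is augmented.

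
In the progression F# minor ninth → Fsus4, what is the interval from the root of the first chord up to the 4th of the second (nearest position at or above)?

diminished fourth

The root of F# minor ninth is F#; the 4th of Fsus4 is Bb.
4 letter names make it a fourth; at 4 semitones (a half step narrower than perfect) the quality is diminished.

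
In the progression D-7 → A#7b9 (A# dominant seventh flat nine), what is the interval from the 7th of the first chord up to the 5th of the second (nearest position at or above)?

augmented 3rd

D-7 has C as its 7th, and A#7b9 (A# dominant seventh flat nine) has E# as its 5th.
From C to E#: 5 semitones over a third = augmented.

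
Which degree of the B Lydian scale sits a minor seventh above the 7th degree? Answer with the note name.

The scale is B C# D# E# F# G# A#.
The 7th degree is A#; a minor seventh above that is G# — scale degree 6.

G#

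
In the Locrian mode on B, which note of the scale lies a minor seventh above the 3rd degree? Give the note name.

The scale is B C D E F G A.
The 3rd degree is D; a minor seventh above that is C — scale degree 2.

C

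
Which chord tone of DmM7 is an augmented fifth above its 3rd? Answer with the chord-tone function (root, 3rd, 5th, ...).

7th

Dm(maj7) (D minor-major seventh) is spelled D F A C♯.
The 3rd is F. An augmented fifth above F is C♯.
C♯ is the chord's 7th.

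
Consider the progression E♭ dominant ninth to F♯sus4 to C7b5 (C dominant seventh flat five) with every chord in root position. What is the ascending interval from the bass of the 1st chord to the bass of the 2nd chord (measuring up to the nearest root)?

augmented 2nd

The roots are E♭ and F♯.
E♭ up to F♯ is 3 semitones, a half step wider than a major second, so the interval is augmented.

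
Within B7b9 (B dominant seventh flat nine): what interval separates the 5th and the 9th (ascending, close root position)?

diminished 5th

Spelling the chord: B-D#-F#-A-C.
5th = F#; 9th = C.
5 letter names make it a fifth; at 6 semitones (a half step narrower than perfect) the quality is diminished.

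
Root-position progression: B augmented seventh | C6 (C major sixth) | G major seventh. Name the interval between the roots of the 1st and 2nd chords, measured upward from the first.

minor second

The roots are B and C.
From B to C: 1 semitone over a second = minor.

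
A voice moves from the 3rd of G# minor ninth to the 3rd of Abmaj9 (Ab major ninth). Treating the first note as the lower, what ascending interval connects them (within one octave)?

minor 2nd

The 3rd of G# minor ninth is B; the 3rd of Abmaj9 (Ab major ninth) is C.
B up to C is 1 semitone, a half step narrower than a major second, so the interval is minor.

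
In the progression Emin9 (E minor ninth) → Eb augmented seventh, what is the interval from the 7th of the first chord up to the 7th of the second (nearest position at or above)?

diminished 8th

The 7th of Emin9 (E minor ninth) is D; the 7th of Eb augmented seventh is Db.
8 letter names make it an octave; at 11 semitones (a half step narrower than perfect) the quality is diminished.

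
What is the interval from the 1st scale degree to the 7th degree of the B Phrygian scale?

The scale runs B C D E F# G A.
The 1st scale degree is B and the 7th scale degree is A.
B up to A is 10 semitones, a half step narrower than a major seventh, so the interval is minor.

m7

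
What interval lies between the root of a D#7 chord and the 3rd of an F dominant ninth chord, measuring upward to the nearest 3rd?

D#7 has D# as its root, and F dominant ninth has A as its 3rd.
From D# to A: 6 semitones over a fifth = diminished.

d5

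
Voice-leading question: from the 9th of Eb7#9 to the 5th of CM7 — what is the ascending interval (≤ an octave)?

m2

The 9th of Eb7#9 is F#; the 5th of CM7 is G.
From F# to G: 1 semitone over a second = minor.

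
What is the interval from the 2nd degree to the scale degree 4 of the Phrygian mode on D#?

M3

Spelling the Phrygian mode on D#: D# E F# G# A# B C#.
So we need the interval from E up to G#.
From E to G# is 4 semitones, exactly the major third.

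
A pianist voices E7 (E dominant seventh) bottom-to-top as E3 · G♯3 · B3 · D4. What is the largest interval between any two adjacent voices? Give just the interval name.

major 3rd

Adjacent intervals: E3→G♯3 = major third; G♯3→B3 = minor third; B3→D4 = minor third.
The largest is E3 to G♯3, a major third (4 semitones).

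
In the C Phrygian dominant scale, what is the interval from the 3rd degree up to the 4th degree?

The scale runs C Db E F G Ab Bb.
3rd degree = E; 4th scale degree = F.
2 letter names make it a second; at 1 semitone (a half step narrower than major) the quality is minor.

minor second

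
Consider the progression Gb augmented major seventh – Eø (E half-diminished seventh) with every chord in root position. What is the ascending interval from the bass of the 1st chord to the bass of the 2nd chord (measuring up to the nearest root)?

The roots are Gb and E.
From Gb to E: 10 semitones over a sixth = augmented.

augmented sixth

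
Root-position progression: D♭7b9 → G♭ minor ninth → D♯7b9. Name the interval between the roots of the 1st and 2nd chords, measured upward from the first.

The roots are D♭ and G♭.
From D♭ to G♭ is 5 semitones, exactly the perfect fourth.

perfect fourth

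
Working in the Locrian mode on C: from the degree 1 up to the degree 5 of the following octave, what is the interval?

d12

The scale runs C Db Eb F Gb Ab Bb.
Degree 1 = C; 5th scale degree (up an octave) = Gb.
C up to Gb is 18 semitones, a half step narrower than a perfect twelfth, so the interval is diminished.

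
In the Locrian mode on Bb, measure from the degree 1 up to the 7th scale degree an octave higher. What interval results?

Spelling the Locrian mode on Bb: Bb Cb Db Eb Fb Gb Ab.
So we need the interval from Bb up to Ab.
From Bb to Ab: 22 semitones over a fourteenth = minor.

minor fourteenth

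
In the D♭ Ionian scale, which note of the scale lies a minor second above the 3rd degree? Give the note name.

Gb

The scale is D♭ E♭ F G♭ A♭ B♭ C.
The 3rd degree is F; a minor second above that is G♭ — scale degree 4.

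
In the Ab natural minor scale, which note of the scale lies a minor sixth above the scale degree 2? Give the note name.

The scale is Ab Bb Cb Db Eb Fb Gb.
The scale degree 2 is Bb; a minor sixth above that is Gb — scale degree 7.

Gb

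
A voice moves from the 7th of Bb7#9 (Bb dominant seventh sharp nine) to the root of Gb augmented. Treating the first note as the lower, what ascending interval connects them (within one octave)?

minor seventh

Bb7#9 (Bb dominant seventh sharp nine) has Ab as its 7th, and Gb augmented has Gb as its root.
7 letter names make it a seventh; at 10 semitones (a half step narrower than major) the quality is minor.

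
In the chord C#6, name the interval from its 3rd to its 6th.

perfect 4th

C#6: C#, E#, G#, A#.
The 3rd is E# and the 6th is A#.
E# up to A# spans 4 letter names and 5 semitones — a perfect fourth.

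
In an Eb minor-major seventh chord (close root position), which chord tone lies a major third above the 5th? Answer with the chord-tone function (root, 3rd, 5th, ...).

7th

Spelling the chord: Eb-Gb-Bb-D.
The 5th is Bb. A major third above Bb is D.
D is the chord's 7th.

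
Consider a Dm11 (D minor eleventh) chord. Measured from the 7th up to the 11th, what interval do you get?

Spelling the chord: D-F-A-C-E-G.
So we need the interval from C up to G.
Counting 5 letters and 7 half steps from C gives a perfect fifth.

perfect fifth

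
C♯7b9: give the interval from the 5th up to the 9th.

d5

C♯7b9 (C♯ dominant seventh flat nine): C♯-E♯-G♯-B-D.
5th = G♯; 9th = D.
G♯ up to D is 6 semitones, a half step narrower than a perfect fifth, so the interval is diminished.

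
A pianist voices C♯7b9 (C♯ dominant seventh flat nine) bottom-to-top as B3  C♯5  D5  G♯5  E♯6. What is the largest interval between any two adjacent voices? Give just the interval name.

Adjacent intervals: B3→C♯5 = major ninth; C♯5→D5 = minor second; D5→G♯5 = augmented fourth; G♯5→E♯6 = major sixth.
The largest is B3 to C♯5, a major ninth (14 semitones).

major ninth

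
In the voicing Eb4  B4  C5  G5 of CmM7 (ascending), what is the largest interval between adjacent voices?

augmented 5th

Adjacent intervals: Eb4→B4 = augmented fifth; B4→C5 = minor second; C5→G5 = perfect fifth.
The largest is Eb4 to B4, an augmented fifth (8 semitones).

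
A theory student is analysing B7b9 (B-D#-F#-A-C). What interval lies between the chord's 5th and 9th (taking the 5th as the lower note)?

d5

The 5th is F# and the 9th is C.
5 letter names make it a fifth; at 6 semitones (a half step narrower than perfect) the quality is diminished.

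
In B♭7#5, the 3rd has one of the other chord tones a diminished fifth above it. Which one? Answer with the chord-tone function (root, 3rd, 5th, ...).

B♭+7 is spelled B♭–D–F♯–A♭.
The 3rd is D. A diminished fifth above D is A♭.
A♭ is the chord's 7th.

7th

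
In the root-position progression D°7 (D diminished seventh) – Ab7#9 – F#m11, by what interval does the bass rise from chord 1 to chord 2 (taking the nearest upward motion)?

The roots are D and Ab.
5 letter names make it a fifth; at 6 semitones (a half step narrower than perfect) the quality is diminished.

diminished fifth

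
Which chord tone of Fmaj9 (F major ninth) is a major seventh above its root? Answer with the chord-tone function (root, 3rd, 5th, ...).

Fmaj9 (F major ninth) is spelled F A C E G.
The root is F. A major seventh above F is E.
E is the chord's 7th.

7th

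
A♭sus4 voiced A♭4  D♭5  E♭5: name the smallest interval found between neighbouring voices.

major second

Adjacent intervals: A♭4→D♭5 = perfect fourth; D♭5→E♭5 = major second.
The smallest is D♭5 to E♭5, a major second (2 semitones).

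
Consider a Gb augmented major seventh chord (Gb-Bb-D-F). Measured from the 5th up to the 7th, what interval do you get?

minor third

The 5th is D and the 7th is F.
D up to F is 3 semitones, a half step narrower than a major third, so the interval is minor.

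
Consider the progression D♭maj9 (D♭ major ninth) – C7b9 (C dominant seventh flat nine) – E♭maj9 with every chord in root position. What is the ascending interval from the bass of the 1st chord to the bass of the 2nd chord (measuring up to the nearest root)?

The roots are D♭ and C.
Counting 7 letters and 11 half steps from D♭ gives a major seventh.

major seventh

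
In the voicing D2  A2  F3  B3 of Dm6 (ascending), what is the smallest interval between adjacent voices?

augmented fourth

Adjacent intervals: D2→A2 = perfect fifth; A2→F3 = minor sixth; F3→B3 = augmented fourth.
The smallest is F3 to B3, an augmented fourth (6 semitones).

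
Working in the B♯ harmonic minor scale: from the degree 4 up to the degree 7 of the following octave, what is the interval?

augmented 11th

Spelling the B♯ harmonic minor scale: B♯ C𝄪 D♯ E♯ F𝄪 G♯ A𝄪.
Degree 4 = E♯; 7th scale degree (up an octave) = A𝄪.
11 letter names make it an eleventh; at 18 semitones (a half step wider than perfect) the quality is augmented.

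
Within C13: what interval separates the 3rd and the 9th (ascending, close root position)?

Spelling the chord: C–E–G–Bb–D–A.
So we need the interval from E up to D.
7 letter names make it a seventh; at 10 semitones (a half step narrower than major) the quality is minor.

minor seventh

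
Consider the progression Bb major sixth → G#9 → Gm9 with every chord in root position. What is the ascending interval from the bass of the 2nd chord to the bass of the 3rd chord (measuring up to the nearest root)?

d8

The roots are G# and G.
G# up to G is 11 semitones, a half step narrower than a perfect octave, so the interval is diminished.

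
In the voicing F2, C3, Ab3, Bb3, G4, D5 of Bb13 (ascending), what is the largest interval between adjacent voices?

Adjacent intervals: F2→C3 = perfect fifth; C3→Ab3 = minor sixth; Ab3→Bb3 = major second; Bb3→G4 = major sixth; G4→D5 = perfect fifth.
The largest is Bb3 to G4, a major sixth (9 semitones).

major sixth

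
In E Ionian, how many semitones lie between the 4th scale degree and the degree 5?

The scale is E F# G# A B C# D#.
A up to B is a major second — 2 semitones.

2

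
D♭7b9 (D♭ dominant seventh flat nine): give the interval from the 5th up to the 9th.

D♭ dominant seventh flat nine is spelled D♭, F, A♭, C♭, E𝄫.
5th = A♭; 9th = E𝄫.
5 letter names make it a fifth; at 6 semitones (a half step narrower than perfect) the quality is diminished.

diminished 5th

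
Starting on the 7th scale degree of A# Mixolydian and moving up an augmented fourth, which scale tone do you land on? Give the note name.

C##

The scale is A# B# C## D# E# F## G#.
The 7th scale degree is G#; an augmented fourth above that is C## — scale degree 3.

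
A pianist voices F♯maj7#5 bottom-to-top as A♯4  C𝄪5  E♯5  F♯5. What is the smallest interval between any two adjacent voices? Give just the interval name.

Adjacent intervals: A♯4→C𝄪5 = major third; C𝄪5→E♯5 = minor third; E♯5→F♯5 = minor second.
The smallest is E♯5 to F♯5, a minor second (1 semitone).

minor 2nd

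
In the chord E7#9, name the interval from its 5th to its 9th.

The chord tones of E7#9 are E-G#-B-D-F##.
That puts B below F##.
5 letter names make it a fifth; at 8 semitones (a half step wider than perfect) the quality is augmented.

A5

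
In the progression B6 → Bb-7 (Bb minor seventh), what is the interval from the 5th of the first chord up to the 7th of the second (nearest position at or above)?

diminished third

B6 has F# as its 5th, and Bb-7 (Bb minor seventh) has Ab as its 7th.
F# up to Ab is 2 semitones, a whole step narrower than a major third, so the interval is diminished.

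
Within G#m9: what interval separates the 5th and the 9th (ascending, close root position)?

Spelling the chord: G# B D# F# A#.
So we need the interval from D# up to A#.
From D# to A# is 7 semitones, exactly the perfect fifth.

perfect fifth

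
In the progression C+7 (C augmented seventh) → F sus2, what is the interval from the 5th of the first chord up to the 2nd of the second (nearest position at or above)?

C+7 (C augmented seventh) has G♯ as its 5th, and F sus2 has G as its 2nd.
8 letter names make it an octave; at 11 semitones (a half step narrower than perfect) the quality is diminished.

diminished octave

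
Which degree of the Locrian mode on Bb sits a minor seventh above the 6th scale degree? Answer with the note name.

The scale is Bb Cb Db Eb Fb Gb Ab.
The 6th scale degree is Gb; a minor seventh above that is Fb — scale degree 5.

Fb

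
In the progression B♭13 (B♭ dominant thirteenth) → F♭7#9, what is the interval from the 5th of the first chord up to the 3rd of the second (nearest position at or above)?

m3

The 5th of B♭13 (B♭ dominant thirteenth) is F; the 3rd of F♭7#9 is A♭.
3 letter names make it a third; at 3 semitones (a half step narrower than major) the quality is minor.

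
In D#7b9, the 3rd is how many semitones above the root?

4

Spelling the chord: D#, F##, A#, C#, E.
D# to F## is a major third: 4 semitones.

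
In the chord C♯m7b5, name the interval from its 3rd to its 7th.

perfect 5th

The chord tones of C♯ half-diminished seventh are C♯, E, G, B.
So we need the interval from E up to B.
From E to B is 7 semitones, exactly the perfect fifth.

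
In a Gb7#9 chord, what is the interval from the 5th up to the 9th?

augmented fifth

The chord tones of Gb dominant seventh sharp nine are Gb–Bb–Db–Fb–A.
That puts Db below A.
From Db to A: 8 semitones over a fifth = augmented.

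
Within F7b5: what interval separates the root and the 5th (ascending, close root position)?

F7b5 (F dominant seventh flat five) is spelled F, A, Cb, Eb.
That puts F below Cb.
F up to Cb is 6 semitones, a half step narrower than a perfect fifth, so the interval is diminished.

diminished 5th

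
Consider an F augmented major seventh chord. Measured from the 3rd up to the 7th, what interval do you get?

perfect fifth

The chord tones of Fmaj7#5 are F–A–C#–E.
The 3rd is A and the 7th is E.
Counting 5 letters and 7 half steps from A gives a perfect fifth.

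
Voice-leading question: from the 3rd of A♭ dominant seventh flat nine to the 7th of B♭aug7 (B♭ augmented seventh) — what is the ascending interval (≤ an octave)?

minor sixth

A♭ dominant seventh flat nine has C as its 3rd, and B♭aug7 (B♭ augmented seventh) has A♭ as its 7th.
C up to A♭ is 8 semitones, a half step narrower than a major sixth, so the interval is minor.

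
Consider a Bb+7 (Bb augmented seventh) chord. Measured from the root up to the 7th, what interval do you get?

minor 7th

Spelling the chord: Bb, D, F#, Ab.
That puts Bb below Ab.
7 letter names make it a seventh; at 10 semitones (a half step narrower than major) the quality is minor.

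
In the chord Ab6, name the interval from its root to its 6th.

Spelling the chord: Ab-C-Eb-F.
Root = Ab; 6th = F.
Counting 6 letters and 9 half steps from Ab gives a major sixth.

major sixth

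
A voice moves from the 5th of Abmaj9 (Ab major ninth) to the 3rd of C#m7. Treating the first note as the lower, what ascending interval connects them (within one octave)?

The 5th of Abmaj9 (Ab major ninth) is Eb; the 3rd of C#m7 is E.
1 letter names make it a unison; at 1 semitone (a half step wider than perfect) the quality is augmented.

augmented unison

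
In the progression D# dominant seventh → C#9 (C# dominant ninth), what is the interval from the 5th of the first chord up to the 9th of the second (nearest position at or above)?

D# dominant seventh has A# as its 5th, and C#9 (C# dominant ninth) has D# as its 9th.
A# up to D# spans 4 letter names and 5 semitones — a perfect fourth.

perfect fourth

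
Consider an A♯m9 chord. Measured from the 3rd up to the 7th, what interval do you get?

perfect 5th

A♯min9 is spelled A♯, C♯, E♯, G♯, B♯.
So we need the interval from C♯ up to G♯.
Counting 5 letters and 7 half steps from C♯ gives a perfect fifth.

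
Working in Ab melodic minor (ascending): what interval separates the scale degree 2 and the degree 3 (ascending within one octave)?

The scale runs Ab Bb Cb Db Eb F G.
Scale degree 2 = Bb; scale degree 3 = Cb.
2 letter names make it a second; at 1 semitone (a half step narrower than major) the quality is minor.

minor 2nd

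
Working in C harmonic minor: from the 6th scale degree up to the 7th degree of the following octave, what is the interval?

Spelling C harmonic minor: C D Eb F G Ab B.
6th scale degree = Ab; scale degree 7 (up an octave) = B.
9 letter names make it a ninth; at 15 semitones (a half step wider than major) the quality is augmented.

augmented ninth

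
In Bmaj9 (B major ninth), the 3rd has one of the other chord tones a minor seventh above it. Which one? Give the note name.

Spelling the chord: B, D#, F#, A#, C#.
The 3rd is D#. A minor seventh above D# is C#.
C# is the chord's 9th.

C#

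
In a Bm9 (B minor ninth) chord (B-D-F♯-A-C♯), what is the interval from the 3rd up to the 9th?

major seventh

So we need the interval from D up to C♯.
D up to C♯ spans 7 letter names and 11 semitones — a major seventh.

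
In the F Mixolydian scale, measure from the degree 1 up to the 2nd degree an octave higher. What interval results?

The scale runs F G A Bb C D Eb.
So we need the interval from F up to G.
Counting 9 letters and 14 half steps from F gives a major ninth.

major ninth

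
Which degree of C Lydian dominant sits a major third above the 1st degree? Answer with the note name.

E

The scale is C D E F# G A Bb.
The 1st degree is C; a major third above that is E — scale degree 3.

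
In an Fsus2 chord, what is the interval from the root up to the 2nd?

F sus2: F G C.
So we need the interval from F up to G.
Counting 2 letters and 2 half steps from F gives a major second.

M2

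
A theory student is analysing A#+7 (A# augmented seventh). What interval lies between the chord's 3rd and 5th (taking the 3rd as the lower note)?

major third

A# augmented seventh is spelled A#, C##, E##, G#.
3rd = C##; 5th = E##.
C## up to E## spans 3 letter names and 4 semitones — a major third.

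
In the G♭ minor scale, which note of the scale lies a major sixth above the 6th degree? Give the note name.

The scale is G♭ A♭ B𝄫 C♭ D♭ E𝄫 F♭.
The 6th degree is E𝄫; a major sixth above that is C♭ — scale degree 4.

Cb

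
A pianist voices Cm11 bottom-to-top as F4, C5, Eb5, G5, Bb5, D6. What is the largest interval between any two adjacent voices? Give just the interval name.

P5

Adjacent intervals: F4→C5 = perfect fifth; C5→Eb5 = minor third; Eb5→G5 = major third; G5→Bb5 = minor third; Bb5→D6 = major third.
The largest is F4 to C5, a perfect fifth (7 semitones).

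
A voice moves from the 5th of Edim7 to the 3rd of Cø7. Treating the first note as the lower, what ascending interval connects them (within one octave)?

perfect 4th

Edim7 has Bb as its 5th, and Cø7 has Eb as its 3rd.
From Bb to Eb is 5 semitones, exactly the perfect fourth.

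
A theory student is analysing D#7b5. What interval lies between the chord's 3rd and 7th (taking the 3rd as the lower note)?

diminished fifth

The chord tones of D#7b5 are D#, F##, A, C#.
That puts F## below C#.
F## up to C# is 6 semitones, a half step narrower than a perfect fifth, so the interval is diminished.
This 3–7 tritone is the characteristic tension at the heart of the dominant sound.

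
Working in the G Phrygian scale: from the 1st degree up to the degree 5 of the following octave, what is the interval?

Spelling the G Phrygian scale: G A♭ B♭ C D E♭ F.
The 1st degree is G and the 5th degree (up an octave) is D.
Counting 12 letters and 19 half steps from G gives a perfect twelfth.

perfect twelfth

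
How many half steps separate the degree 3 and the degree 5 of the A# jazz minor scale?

The scale is A# B# C# D# E# F## G##.
C# up to E# is a major third — 4 semitones.

4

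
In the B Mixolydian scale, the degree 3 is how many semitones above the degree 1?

The scale is B C♯ D♯ E F♯ G♯ A.
B up to D♯ is a major third — 4 semitones.

4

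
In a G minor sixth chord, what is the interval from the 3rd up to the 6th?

augmented fourth

The chord tones of Gmin6 are G, Bb, D, E.
The 3rd is Bb and the 6th is E.
4 letter names make it a fourth; at 6 semitones (a half step wider than perfect) the quality is augmented.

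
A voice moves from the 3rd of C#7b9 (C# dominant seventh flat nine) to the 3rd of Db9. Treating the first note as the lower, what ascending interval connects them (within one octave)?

C#7b9 (C# dominant seventh flat nine) has E# as its 3rd, and Db9 has F as its 3rd.
E# up to F is 0 semitones, a whole step narrower than a major second, so the interval is diminished.

diminished second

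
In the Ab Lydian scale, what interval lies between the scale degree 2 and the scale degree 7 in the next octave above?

Ab lydian: Ab Bb C D Eb F G.
The scale degree 2 is Bb and the 7th scale degree (up an octave) is G.
Counting 13 letters and 21 half steps from Bb gives a major thirteenth.

major 13th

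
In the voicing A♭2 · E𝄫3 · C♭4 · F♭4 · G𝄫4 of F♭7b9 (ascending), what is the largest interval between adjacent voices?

Adjacent intervals: A♭2→E𝄫3 = diminished fifth; E𝄫3→C♭4 = major sixth; C♭4→F♭4 = perfect fourth; F♭4→G𝄫4 = minor second.
The largest is E𝄫3 to C♭4, a major sixth (9 semitones).

M6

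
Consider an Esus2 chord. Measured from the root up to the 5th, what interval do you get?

E sus2: E, F#, B.
The root is E and the 5th is B.
Counting 5 letters and 7 half steps from E gives a perfect fifth.

perfect fifth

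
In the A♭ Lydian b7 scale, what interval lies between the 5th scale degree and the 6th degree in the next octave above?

Spelling the A♭ Lydian b7 scale: A♭ B♭ C D E♭ F G♭.
That puts E♭ below F.
From E♭ to F is 14 semitones, exactly the major ninth.

major ninth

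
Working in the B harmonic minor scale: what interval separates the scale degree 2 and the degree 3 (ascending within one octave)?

minor 2nd

The scale runs B C# D E F# G A#.
Scale degree 2 = C#; degree 3 = D.
From C# to D: 1 semitone over a second = minor.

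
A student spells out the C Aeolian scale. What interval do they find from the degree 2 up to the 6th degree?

C natural minor: C D Eb F G Ab Bb.
So we need the interval from D up to Ab.
5 letter names make it a fifth; at 6 semitones (a half step narrower than perfect) the quality is diminished.

diminished fifth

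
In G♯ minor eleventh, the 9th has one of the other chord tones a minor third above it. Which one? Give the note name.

G♯m11 is spelled G♯–B–D♯–F♯–A♯–C♯.
The 9th is A♯. A minor third above A♯ is C♯.
C♯ is the chord's 11th.

C#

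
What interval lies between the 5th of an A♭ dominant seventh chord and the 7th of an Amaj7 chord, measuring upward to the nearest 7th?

A♭ dominant seventh has E♭ as its 5th, and Amaj7 has G♯ as its 7th.
From E♭ to G♯: 5 semitones over a third = augmented.

augmented third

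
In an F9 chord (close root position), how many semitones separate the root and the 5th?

The chord tones of F9 (F dominant ninth) are F-A-C-E♭-G.
F to C is a perfect fifth: 7 semitones.

7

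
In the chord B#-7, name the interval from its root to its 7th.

B#-7 (B# minor seventh) is spelled B#-D#-F##-A#.
So we need the interval from B# up to A#.
From B# to A#: 10 semitones over a seventh = minor.

minor 7th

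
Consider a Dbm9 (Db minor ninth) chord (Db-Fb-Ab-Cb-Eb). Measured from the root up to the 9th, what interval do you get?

Root = Db; 9th = Eb.
Counting 9 letters and 14 half steps from Db gives a major ninth.

M9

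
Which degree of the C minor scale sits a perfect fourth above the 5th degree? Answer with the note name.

The scale is C D E♭ F G A♭ B♭.
The 5th degree is G; a perfect fourth above that is C — scale degree 1.

C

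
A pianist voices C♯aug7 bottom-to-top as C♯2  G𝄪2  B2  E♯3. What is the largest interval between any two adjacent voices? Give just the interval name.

augmented 5th

Adjacent intervals: C♯2→G𝄪2 = augmented fifth; G𝄪2→B2 = diminished third; B2→E♯3 = augmented fourth.
The largest is C♯2 to G𝄪2, an augmented fifth (8 semitones).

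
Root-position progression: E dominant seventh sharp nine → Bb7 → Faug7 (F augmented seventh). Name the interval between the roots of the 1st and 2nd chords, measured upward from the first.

The roots are E and Bb.
E up to Bb is 6 semitones, a half step narrower than a perfect fifth, so the interval is diminished.

diminished 5th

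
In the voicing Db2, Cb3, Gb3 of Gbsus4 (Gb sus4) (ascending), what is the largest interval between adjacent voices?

Adjacent intervals: Db2→Cb3 = minor seventh; Cb3→Gb3 = perfect fifth.
The largest is Db2 to Cb3, a minor seventh (10 semitones).

minor seventh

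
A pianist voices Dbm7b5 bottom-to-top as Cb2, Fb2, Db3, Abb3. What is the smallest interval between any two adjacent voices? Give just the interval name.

Adjacent intervals: Cb2→Fb2 = perfect fourth; Fb2→Db3 = major sixth; Db3→Abb3 = diminished fifth.
The smallest is Cb2 to Fb2, a perfect fourth (5 semitones).

perfect fourth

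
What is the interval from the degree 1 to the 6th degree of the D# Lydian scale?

D# lydian: D# E# F## G## A# B# C##.
That puts D# below B#.
D# up to B# spans 6 letter names and 9 semitones — a major sixth.

major sixth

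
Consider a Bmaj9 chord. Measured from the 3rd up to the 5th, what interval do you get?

minor third

Bmaj9: B, D#, F#, A#, C#.
3rd = D#; 5th = F#.
From D# to F#: 3 semitones over a third = minor.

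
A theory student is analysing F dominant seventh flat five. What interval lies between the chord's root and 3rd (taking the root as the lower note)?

major third

F dominant seventh flat five is spelled F, A, Cb, Eb.
That puts F below A.
From F to A is 4 semitones, exactly the major third.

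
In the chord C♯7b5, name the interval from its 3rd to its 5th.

diminished third

The chord tones of C♯7b5 are C♯ E♯ G B.
3rd = E♯; 5th = G.
E♯ up to G is 2 semitones, a whole step narrower than a major third, so the interval is diminished.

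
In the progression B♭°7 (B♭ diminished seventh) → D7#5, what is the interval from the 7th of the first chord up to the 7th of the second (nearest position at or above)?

A3

The 7th of B♭°7 (B♭ diminished seventh) is A𝄫; the 7th of D7#5 is C.
3 letter names make it a third; at 5 semitones (a half step wider than major) the quality is augmented.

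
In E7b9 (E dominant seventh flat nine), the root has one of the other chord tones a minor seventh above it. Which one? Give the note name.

The chord tones of E dominant seventh flat nine are E-G#-B-D-F.
The root is E. A minor seventh above E is D.
D is the chord's 7th.

D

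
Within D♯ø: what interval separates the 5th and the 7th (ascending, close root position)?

major third

D♯ø: D♯–F♯–A–C♯.
5th = A; 7th = C♯.
From A to C♯ is 4 semitones, exactly the major third.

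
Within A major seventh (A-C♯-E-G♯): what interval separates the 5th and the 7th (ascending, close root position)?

5th = E; 7th = G♯.
Counting 3 letters and 4 half steps from E gives a major third.

major 3rd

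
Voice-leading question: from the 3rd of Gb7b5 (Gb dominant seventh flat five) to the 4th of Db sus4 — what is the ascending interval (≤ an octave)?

minor 6th

Gb7b5 (Gb dominant seventh flat five) has Bb as its 3rd, and Db sus4 has Gb as its 4th.
From Bb to Gb: 8 semitones over a sixth = minor.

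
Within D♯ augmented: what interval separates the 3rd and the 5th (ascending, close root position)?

D♯+ is spelled D♯ F𝄪 A𝄪.
So we need the interval from F𝄪 up to A𝄪.
From F𝄪 to A𝄪 is 4 semitones, exactly the major third.

major third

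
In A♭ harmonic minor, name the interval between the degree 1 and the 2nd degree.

Spelling A♭ harmonic minor: A♭ B♭ C♭ D♭ E♭ F♭ G.
That puts A♭ below B♭.
Counting 2 letters and 2 half steps from A♭ gives a major second.

major second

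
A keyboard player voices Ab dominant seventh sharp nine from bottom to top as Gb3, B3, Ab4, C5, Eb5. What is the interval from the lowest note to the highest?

major thirteenth

The outer voices are Gb3 and Eb5.
Counting 13 letters and 21 half steps from Gb gives a major thirteenth.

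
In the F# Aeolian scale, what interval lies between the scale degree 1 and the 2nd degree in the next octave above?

M9

Spelling the F# Aeolian scale: F# G# A B C# D E.
That puts F# below G#.
F# up to G# spans 9 letter names and 14 semitones — a major ninth.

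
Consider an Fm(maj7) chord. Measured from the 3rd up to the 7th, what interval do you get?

augmented fifth

Spelling the chord: F, Ab, C, E.
That puts Ab below E.
From Ab to E: 8 semitones over a fifth = augmented.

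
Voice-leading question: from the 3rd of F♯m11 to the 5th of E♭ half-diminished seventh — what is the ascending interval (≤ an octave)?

F♯m11 has A as its 3rd, and E♭ half-diminished seventh has B𝄫 as its 5th.
A up to B𝄫 is 0 semitones, a whole step narrower than a major second, so the interval is diminished.

diminished 2nd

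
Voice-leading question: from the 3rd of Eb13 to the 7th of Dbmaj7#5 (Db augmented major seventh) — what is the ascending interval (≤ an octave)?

perfect fourth

The 3rd of Eb13 is G; the 7th of Dbmaj7#5 (Db augmented major seventh) is C.
G up to C spans 4 letter names and 5 semitones — a perfect fourth.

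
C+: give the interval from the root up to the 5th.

C+ is spelled C–E–G♯.
Root = C; 5th = G♯.
C up to G♯ is 8 semitones, a half step wider than a perfect fifth, so the interval is augmented.

augmented fifth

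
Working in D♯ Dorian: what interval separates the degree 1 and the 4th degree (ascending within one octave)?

The scale runs D♯ E♯ F♯ G♯ A♯ B♯ C♯.
So we need the interval from D♯ up to G♯.
Counting 4 letters and 5 half steps from D♯ gives a perfect fourth.

perfect 4th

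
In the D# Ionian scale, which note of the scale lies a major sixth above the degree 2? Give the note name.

C##

The scale is D# E# F## G# A# B# C##.
The degree 2 is E#; a major sixth above that is C## — scale degree 7.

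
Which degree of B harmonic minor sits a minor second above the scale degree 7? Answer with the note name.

The scale is B C# D E F# G A#.
The scale degree 7 is A#; a minor second above that is B — scale degree 1.

B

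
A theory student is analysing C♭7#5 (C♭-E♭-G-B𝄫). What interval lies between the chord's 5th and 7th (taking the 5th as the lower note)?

That puts G below B𝄫.
3 letter names make it a third; at 2 semitones (a whole step narrower than major) the quality is diminished.

diminished third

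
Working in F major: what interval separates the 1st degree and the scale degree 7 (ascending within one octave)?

The scale runs F G A Bb C D E.
That puts F below E.
F up to E spans 7 letter names and 11 semitones — a major seventh.

major seventh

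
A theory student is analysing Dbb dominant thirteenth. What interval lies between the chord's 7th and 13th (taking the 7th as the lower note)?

The chord tones of Dbb13 are Dbb–Fb–Abb–Cbb–Ebb–Bbb.
7th = Cbb; 13th = Bbb.
From Cbb to Bbb is 11 semitones, exactly the major seventh.

M7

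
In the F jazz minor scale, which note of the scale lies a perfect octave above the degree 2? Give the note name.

The scale is F G Ab Bb C D E.
The degree 2 is G; a perfect octave above that is G — scale degree 2.

G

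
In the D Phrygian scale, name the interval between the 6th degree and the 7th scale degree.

major second

D phrygian: D Eb F G A Bb C.
6th degree = Bb; degree 7 = C.
From Bb to C is 2 semitones, exactly the major second.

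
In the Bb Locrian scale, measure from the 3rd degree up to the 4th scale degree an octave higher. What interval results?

M9

Bb locrian: Bb Cb Db Eb Fb Gb Ab.
3rd degree = Db; 4th scale degree (up an octave) = Eb.
Counting 9 letters and 14 half steps from Db gives a major ninth.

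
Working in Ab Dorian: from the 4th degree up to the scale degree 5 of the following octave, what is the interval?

major ninth

The scale runs Ab Bb Cb Db Eb F Gb.
So we need the interval from Db up to Eb.
From Db to Eb is 14 semitones, exactly the major ninth.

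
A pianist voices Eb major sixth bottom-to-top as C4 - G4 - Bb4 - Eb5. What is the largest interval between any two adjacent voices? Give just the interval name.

P5

Adjacent intervals: C4→G4 = perfect fifth; G4→Bb4 = minor third; Bb4→Eb5 = perfect fourth.
The largest is C4 to G4, a perfect fifth (7 semitones).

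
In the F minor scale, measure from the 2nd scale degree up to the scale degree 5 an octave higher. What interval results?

F natural minor: F G Ab Bb C Db Eb.
So we need the interval from G up to C.
From G to C is 17 semitones, exactly the perfect eleventh.

perfect eleventh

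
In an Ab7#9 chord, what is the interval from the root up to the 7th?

Spelling the chord: Ab C Eb Gb B.
That puts Ab below Gb.
From Ab to Gb: 10 semitones over a seventh = minor.

minor seventh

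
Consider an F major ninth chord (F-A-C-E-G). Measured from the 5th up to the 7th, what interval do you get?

major third

That puts C below E.
From C to E is 4 semitones, exactly the major third.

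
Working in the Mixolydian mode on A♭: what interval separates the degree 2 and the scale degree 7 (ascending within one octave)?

minor sixth

Spelling the Mixolydian mode on A♭: A♭ B♭ C D♭ E♭ F G♭.
That puts B♭ below G♭.
B♭ up to G♭ is 8 semitones, a half step narrower than a major sixth, so the interval is minor.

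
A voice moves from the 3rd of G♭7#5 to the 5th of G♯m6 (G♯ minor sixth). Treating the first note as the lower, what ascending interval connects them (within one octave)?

augmented third

The 3rd of G♭7#5 is B♭; the 5th of G♯m6 (G♯ minor sixth) is D♯.
B♭ up to D♯ is 5 semitones, a half step wider than a major third, so the interval is augmented.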